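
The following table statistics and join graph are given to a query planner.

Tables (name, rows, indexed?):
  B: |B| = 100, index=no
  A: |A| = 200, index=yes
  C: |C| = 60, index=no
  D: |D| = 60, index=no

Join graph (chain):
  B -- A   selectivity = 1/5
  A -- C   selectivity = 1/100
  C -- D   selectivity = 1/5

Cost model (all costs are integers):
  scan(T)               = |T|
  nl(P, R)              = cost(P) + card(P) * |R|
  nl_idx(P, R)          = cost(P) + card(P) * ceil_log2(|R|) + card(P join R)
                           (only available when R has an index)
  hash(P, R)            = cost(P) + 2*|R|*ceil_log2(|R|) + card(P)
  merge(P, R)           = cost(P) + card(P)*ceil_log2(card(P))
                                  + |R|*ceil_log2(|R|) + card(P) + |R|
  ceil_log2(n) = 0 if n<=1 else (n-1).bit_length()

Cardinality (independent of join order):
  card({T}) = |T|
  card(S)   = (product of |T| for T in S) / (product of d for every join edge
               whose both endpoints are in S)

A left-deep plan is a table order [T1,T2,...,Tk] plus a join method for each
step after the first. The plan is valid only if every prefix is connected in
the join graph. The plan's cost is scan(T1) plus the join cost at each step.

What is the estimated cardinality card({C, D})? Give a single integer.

720

Tables in S: C(60), D(60)
Edges inside S: C-D(d=5)
numerator = 60 * 60 = 3600
denominator = 5 = 5
card(S) = 3600 / 5 = 720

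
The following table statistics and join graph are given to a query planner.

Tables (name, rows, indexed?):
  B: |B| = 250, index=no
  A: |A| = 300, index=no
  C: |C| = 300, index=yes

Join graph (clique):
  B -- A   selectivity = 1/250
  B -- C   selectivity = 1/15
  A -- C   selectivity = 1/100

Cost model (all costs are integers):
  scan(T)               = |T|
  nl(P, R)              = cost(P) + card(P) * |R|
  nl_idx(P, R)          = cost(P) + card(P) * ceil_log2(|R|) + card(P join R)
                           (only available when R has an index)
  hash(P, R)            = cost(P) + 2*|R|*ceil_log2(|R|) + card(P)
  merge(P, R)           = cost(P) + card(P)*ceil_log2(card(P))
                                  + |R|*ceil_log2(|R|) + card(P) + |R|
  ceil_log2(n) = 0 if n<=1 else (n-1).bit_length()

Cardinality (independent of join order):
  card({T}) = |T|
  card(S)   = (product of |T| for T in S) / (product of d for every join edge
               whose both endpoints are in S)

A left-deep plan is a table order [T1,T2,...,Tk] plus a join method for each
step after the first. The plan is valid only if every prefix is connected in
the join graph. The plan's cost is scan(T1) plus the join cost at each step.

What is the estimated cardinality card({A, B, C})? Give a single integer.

60

Tables in S: A(300), B(250), C(300)
Edges inside S: B-A(d=250), B-C(d=15), A-C(d=100)
numerator = 300 * 250 * 300 = 22500000
denominator = 250 * 15 * 100 = 375000
card(S) = 22500000 / 375000 = 60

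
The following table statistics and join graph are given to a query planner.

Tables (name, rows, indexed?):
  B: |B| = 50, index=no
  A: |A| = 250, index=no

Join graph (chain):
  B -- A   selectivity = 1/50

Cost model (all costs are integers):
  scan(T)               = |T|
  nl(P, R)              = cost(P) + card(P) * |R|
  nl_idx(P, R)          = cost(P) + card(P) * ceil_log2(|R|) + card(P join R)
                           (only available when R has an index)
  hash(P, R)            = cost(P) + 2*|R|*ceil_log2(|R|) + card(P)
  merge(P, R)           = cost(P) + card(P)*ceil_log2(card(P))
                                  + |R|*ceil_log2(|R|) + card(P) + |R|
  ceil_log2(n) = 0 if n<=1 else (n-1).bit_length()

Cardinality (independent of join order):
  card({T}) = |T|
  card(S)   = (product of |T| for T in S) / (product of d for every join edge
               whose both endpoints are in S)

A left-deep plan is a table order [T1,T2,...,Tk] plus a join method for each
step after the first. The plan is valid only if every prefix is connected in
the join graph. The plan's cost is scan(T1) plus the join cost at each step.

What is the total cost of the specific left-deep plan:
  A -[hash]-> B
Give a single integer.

step 1: scan A: cost=250, card=250
step 2: join B via hash
    card(P join B) = 250*50/(50) = 250
    cost = 250 + 2*50*6 + 250 = 1100

1100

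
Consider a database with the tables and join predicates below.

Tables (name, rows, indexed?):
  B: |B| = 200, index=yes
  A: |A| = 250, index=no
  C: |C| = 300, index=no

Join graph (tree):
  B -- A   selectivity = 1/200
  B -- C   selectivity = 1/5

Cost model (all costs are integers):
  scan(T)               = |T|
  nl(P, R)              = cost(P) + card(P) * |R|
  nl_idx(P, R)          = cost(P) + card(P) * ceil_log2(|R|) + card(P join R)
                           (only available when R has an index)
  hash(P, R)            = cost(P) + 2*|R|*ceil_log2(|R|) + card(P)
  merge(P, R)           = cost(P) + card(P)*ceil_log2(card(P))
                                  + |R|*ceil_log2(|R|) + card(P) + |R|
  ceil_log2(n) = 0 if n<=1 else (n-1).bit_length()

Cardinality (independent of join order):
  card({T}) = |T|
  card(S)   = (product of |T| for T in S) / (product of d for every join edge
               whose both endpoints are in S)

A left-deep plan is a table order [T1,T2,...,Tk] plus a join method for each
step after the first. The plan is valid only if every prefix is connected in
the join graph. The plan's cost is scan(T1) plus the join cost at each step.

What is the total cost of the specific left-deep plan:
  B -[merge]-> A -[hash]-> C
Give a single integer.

step 1: scan B: cost=200, card=200
step 2: join A via merge
    card(P join A) = 200*250/(200) = 250
    cost = 200 + 200*8 + 250*8 + 200 + 250 = 4250
step 3: join C via hash
    card(P join C) = 250*300/(5) = 15000
    cost = 4250 + 2*300*9 + 250 = 9900

9900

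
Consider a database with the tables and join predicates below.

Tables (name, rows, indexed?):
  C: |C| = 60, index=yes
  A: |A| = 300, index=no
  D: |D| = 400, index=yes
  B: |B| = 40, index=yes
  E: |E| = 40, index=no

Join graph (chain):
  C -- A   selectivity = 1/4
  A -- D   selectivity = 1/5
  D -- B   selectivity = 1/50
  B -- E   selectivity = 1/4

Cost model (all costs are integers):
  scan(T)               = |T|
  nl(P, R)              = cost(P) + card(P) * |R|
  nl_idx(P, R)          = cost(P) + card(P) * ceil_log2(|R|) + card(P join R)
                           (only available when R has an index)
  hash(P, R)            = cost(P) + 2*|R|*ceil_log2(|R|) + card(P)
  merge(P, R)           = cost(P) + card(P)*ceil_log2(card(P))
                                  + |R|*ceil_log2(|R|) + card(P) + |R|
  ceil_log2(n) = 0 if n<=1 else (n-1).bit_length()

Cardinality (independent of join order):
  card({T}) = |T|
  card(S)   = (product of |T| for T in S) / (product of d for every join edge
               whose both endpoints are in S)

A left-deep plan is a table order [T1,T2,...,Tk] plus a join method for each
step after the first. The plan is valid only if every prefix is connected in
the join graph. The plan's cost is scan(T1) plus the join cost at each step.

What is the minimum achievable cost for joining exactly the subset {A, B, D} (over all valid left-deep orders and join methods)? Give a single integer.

6440

Selinger DP over subsets of {A,B,D}:
  {A}: scan cost=300, card=300
  {D}: scan cost=400, card=400
  {B}: scan cost=40, card=40
  {AD}: card=24000; try (A,hash)→6200, (D,merge)→7300, (A,merge)→7400, (D,hash)→7800, (D,nl_idx)→27000, (D,nl)→120300 …(+1); best=6200 via (A,hash)
  {BD}: card=320; try (D,nl_idx)→720, (B,hash)→1280, (B,nl_idx)→3120, (D,merge)→4320, (B,merge)→4680, (D,hash)→7280 …(+2); best=720 via (D,nl_idx)
  {ABD}: card=19200; try (A,hash)→6440, (A,merge)→6920, (B,hash)→30680, (A,nl)→96720, (B,nl_idx)→169400, (B,merge)→390480 …(+1); best=6440 via (A,hash)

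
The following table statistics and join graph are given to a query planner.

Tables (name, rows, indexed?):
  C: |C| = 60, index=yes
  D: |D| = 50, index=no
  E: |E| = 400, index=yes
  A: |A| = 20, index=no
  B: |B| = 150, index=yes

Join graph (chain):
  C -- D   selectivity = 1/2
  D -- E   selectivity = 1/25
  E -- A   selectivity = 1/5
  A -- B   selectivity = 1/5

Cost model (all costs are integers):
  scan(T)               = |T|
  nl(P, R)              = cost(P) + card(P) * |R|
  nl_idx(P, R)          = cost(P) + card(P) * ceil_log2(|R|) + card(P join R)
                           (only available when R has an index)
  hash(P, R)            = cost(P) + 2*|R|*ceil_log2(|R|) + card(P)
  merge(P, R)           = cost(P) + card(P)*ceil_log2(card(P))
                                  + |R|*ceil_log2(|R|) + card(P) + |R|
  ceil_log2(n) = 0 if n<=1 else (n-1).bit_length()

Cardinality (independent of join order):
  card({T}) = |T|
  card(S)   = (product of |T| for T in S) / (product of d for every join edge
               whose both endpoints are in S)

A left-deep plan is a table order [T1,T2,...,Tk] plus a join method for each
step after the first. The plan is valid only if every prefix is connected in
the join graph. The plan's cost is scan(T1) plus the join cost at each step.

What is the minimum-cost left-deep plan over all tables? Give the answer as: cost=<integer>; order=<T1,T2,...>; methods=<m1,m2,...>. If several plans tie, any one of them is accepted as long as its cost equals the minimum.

Selinger DP (subsets sized 1..n):
  {C}: scan cost=60, card=60
  {D}: scan cost=50, card=50
  {E}: scan cost=400, card=400
  {A}: scan cost=20, card=20
  {B}: scan cost=150, card=150
  {CD}: card=1500; try (D,hash)→720, (C,hash)→820, (C,merge)→820, (D,merge)→830, (C,nl_idx)→1850, (C,nl)→3050 …(+1); best=720 via (D,hash)
  {DE}: card=800; try (E,nl_idx)→1300, (D,hash)→1400, (E,merge)→4400, (D,merge)→4750, (E,hash)→7300, (E,nl)→20050 …(+1); best=1300 via (E,nl_idx)
  {AE}: card=1600; try (A,hash)→1000, (E,nl_idx)→1800, (E,merge)→4140, (A,merge)→4520, (E,hash)→7240, (E,nl)→8020 …(+1); best=1000 via (A,hash)
  {AB}: card=600; try (A,hash)→500, (B,nl_idx)→780, (B,merge)→1490, (A,merge)→1620, (B,hash)→2440, (B,nl)→3020 …(+1); best=500 via (A,hash)
  {CDE}: card=24000; try (C,hash)→2820, (E,hash)→9420, (C,merge)→10520, (E,merge)→22720, (C,nl_idx)→30100, (E,nl_idx)→38220 …(+2); best=2820 via (C,hash)
  {ADE}: card=3200; try (A,hash)→2300, (D,hash)→3200, (A,merge)→10220, (A,nl)→17300, (D,merge)→20550, (D,nl)→81000; best=2300 via (A,hash)
  {ABE}: card=48000; try (B,hash)→5000, (E,hash)→8300, (E,merge)→11100, (B,merge)→21550, (E,nl_idx)→53900, (B,nl_idx)→61800 …(+2); best=5000 via (B,hash)
  {ACDE}: card=96000; try (C,hash)→6220, (A,hash)→27020, (C,merge)→44320, (C,nl_idx)→117500, (C,nl)→194300, (A,merge)→386940 …(+1); best=6220 via (C,hash)
  {ABDE}: card=96000; try (B,hash)→7900, (B,merge)→45250, (D,hash)→53600, (B,nl_idx)→123900, (B,nl)→482300, (D,merge)→821350 …(+1); best=7900 via (B,hash)
  {ABCDE}: card=2880000; try (C,hash)→104620, (B,hash)→104620, (B,merge)→1735570, (C,merge)→1736320, (C,nl_idx)→3463900, (B,nl_idx)→3654220 …(+2); best=104620 via (C,hash)

cost=104620; order=D,E,A,B,C; methods=nl_idx,hash,hash,hash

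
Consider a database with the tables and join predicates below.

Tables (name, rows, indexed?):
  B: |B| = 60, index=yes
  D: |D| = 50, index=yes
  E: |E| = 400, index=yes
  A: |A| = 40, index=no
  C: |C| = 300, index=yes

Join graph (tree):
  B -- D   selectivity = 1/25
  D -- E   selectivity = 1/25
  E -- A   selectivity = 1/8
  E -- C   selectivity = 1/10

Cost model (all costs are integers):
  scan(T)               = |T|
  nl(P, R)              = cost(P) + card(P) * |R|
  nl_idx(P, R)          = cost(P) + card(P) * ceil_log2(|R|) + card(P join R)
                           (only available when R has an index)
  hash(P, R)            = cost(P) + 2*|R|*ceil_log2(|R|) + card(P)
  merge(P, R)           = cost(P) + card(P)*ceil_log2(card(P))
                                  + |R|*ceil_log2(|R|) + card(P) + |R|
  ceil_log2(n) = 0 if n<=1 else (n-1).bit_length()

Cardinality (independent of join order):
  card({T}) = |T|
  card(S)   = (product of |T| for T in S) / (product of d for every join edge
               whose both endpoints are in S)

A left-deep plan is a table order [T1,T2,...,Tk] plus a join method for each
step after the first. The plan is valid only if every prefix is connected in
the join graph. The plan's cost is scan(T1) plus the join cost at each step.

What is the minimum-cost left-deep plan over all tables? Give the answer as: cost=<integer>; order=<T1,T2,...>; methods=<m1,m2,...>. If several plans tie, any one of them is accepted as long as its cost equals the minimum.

Selinger DP (subsets sized 1..n):
  {B}: scan cost=60, card=60
  {D}: scan cost=50, card=50
  {E}: scan cost=400, card=400
  {A}: scan cost=40, card=40
  {C}: scan cost=300, card=300
  {BD}: card=120; try (B,nl_idx)→470, (D,nl_idx)→540, (D,hash)→720, (B,hash)→820, (B,merge)→820, (D,merge)→830 …(+2); best=470 via (B,nl_idx)
  {DE}: card=800; try (E,nl_idx)→1300, (D,hash)→1400, (D,nl_idx)→3600, (E,merge)→4400, (D,merge)→4750, (E,hash)→7300 …(+2); best=1300 via (E,nl_idx)
  {AE}: card=2000; try (A,hash)→1280, (E,nl_idx)→2400, (E,merge)→4320, (A,merge)→4680, (E,hash)→7280, (E,nl)→16040 …(+1); best=1280 via (A,hash)
  {CE}: card=12000; try (C,hash)→6200, (E,merge)→7300, (C,merge)→7400, (E,hash)→7800, (E,nl_idx)→15000, (C,nl_idx)→16000 …(+2); best=6200 via (C,hash)
  {BDE}: card=1920; try (B,hash)→2820, (E,nl_idx)→3470, (E,merge)→5430, (E,hash)→7790, (B,nl_idx)→8020, (B,merge)→10520 …(+2); best=2820 via (B,hash)
  {ADE}: card=4000; try (A,hash)→2580, (D,hash)→3880, (A,merge)→10380, (D,nl_idx)→17280, (D,merge)→25630, (A,nl)→33300 …(+1); best=2580 via (A,hash)
  {CDE}: card=24000; try (C,hash)→7500, (C,merge)→13100, (D,hash)→18800, (C,nl_idx)→32500, (D,nl_idx)→102200, (D,merge)→186550 …(+2); best=7500 via (C,hash)
  {ACE}: card=60000; try (C,hash)→8680, (A,hash)→18680, (C,merge)→28280, (C,nl_idx)→79280, (A,merge)→186480, (A,nl)→486200 …(+1); best=8680 via (C,hash)
  {ABDE}: card=9600; try (A,hash)→5220, (B,hash)→7300, (A,merge)→26140, (B,nl_idx)→36180, (B,merge)→55000, (A,nl)→79620 …(+1); best=5220 via (A,hash)
  {BCDE}: card=57600; try (C,hash)→10140, (C,merge)→28860, (B,hash)→32220, (C,nl_idx)→77700, (B,nl_idx)→209100, (B,merge)→391920 …(+2); best=10140 via (C,hash)
  {ACDE}: card=120000; try (C,hash)→11980, (A,hash)→31980, (C,merge)→57580, (D,hash)→69280, (C,nl_idx)→158580, (A,merge)→391780 …(+5); best=11980 via (C,hash)
  {ABCDE}: card=288000; try (C,hash)→20220, (A,hash)→68220, (B,hash)→132700, (C,merge)→152220, (C,nl_idx)→379620, (A,merge)→989620 …(+5); best=20220 via (C,hash)

cost=20220; order=D,E,B,A,C; methods=nl_idx,hash,hash,hash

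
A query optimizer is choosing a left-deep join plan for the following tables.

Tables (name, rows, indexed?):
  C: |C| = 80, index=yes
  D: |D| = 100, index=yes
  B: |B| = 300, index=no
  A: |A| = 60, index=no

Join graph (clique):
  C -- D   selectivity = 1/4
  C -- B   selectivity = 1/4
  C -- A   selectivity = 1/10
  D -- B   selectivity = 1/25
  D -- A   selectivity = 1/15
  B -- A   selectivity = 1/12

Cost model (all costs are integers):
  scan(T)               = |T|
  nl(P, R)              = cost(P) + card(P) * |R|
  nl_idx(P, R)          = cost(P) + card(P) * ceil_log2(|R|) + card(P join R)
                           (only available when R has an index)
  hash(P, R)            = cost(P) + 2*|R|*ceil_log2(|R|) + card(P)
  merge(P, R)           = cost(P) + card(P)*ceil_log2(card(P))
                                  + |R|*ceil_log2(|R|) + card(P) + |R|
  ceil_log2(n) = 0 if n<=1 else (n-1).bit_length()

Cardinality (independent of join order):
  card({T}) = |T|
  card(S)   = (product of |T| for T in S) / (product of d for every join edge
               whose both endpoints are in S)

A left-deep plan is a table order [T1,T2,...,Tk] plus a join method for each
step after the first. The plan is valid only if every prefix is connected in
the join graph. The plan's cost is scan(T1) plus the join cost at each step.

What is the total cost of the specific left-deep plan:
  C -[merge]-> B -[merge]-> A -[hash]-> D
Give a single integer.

step 1: scan C: cost=80, card=80
step 2: join B via merge
    card(P join B) = 80*300/(4) = 6000
    cost = 80 + 80*7 + 300*9 + 80 + 300 = 3720
step 3: join A via merge
    card(P join A) = 6000*60/(10*12) = 3000
    cost = 3720 + 6000*13 + 60*6 + 6000 + 60 = 88140
step 4: join D via hash
    card(P join D) = 3000*100/(4*25*15) = 200
    cost = 88140 + 2*100*7 + 3000 = 92540

92540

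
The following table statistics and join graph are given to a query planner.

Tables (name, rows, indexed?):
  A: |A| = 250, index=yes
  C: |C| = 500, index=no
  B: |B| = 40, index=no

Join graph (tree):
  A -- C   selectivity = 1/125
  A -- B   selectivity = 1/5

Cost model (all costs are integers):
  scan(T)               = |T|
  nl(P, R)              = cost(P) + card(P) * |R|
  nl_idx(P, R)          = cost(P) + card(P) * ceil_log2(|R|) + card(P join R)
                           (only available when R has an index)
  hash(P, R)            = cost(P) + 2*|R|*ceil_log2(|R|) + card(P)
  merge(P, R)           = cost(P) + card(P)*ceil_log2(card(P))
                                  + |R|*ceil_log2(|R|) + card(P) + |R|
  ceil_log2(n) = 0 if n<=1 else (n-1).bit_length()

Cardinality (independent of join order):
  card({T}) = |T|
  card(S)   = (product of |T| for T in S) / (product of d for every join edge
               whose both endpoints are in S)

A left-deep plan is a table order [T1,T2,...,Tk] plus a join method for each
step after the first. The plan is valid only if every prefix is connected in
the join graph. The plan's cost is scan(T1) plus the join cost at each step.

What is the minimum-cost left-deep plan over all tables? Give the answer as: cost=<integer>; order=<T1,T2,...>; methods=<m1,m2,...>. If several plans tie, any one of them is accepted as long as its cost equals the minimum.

Selinger DP (subsets sized 1..n):
  {A}: scan cost=250, card=250
  {C}: scan cost=500, card=500
  {B}: scan cost=40, card=40
  {AC}: card=1000; try (A,hash)→5000, (A,nl_idx)→5500, (C,merge)→7500, (A,merge)→7750, (C,hash)→9500, (C,nl)→125250 …(+1); best=5000 via (A,hash)
  {AB}: card=2000; try (B,hash)→980, (A,nl_idx)→2360, (A,merge)→2570, (B,merge)→2780, (A,hash)→4080, (A,nl)→10040 …(+1); best=980 via (B,hash)
  {ABC}: card=8000; try (B,hash)→6480, (C,hash)→11980, (B,merge)→16280, (C,merge)→29980, (B,nl)→45000, (C,nl)→1000980; best=6480 via (B,hash)

cost=6480; order=C,A,B; methods=hash,hash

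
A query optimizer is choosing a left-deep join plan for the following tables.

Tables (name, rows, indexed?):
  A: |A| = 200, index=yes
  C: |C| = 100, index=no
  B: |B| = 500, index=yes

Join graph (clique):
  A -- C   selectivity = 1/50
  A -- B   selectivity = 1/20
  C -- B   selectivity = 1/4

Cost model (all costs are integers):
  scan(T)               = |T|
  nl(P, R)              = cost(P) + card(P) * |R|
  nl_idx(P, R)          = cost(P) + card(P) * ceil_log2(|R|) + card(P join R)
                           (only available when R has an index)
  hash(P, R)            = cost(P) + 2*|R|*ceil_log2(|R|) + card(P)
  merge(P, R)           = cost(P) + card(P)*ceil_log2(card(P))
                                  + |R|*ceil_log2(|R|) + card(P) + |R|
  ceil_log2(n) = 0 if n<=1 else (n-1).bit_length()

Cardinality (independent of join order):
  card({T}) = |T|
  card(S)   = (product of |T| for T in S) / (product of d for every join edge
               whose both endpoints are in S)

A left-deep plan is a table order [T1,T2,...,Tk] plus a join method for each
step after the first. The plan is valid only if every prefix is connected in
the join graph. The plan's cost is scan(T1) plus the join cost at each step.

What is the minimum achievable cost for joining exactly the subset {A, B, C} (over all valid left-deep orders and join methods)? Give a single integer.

Selinger DP over subsets of {A,B,C}:
  {A}: scan cost=200, card=200
  {C}: scan cost=100, card=100
  {B}: scan cost=500, card=500
  {AC}: card=400; try (A,nl_idx)→1300, (C,hash)→1800, (A,merge)→2700, (C,merge)→2800, (A,hash)→3400, (A,nl)→20100 …(+1); best=1300 via (A,nl_idx)
  {AB}: card=5000; try (A,hash)→4200, (B,merge)→7000, (B,nl_idx)→7000, (A,merge)→7300, (B,hash)→9400, (A,nl_idx)→9500 …(+2); best=4200 via (A,hash)
  {BC}: card=12500; try (C,hash)→2400, (B,merge)→5900, (C,merge)→6300, (B,hash)→9200, (B,nl_idx)→13500, (B,nl)→50100 …(+1); best=2400 via (C,hash)
  {ABC}: card=2500; try (B,nl_idx)→7400, (B,merge)→10300, (C,hash)→10600, (B,hash)→10700, (A,hash)→18100, (C,merge)→75000 …(+5); best=7400 via (B,nl_idx)

7400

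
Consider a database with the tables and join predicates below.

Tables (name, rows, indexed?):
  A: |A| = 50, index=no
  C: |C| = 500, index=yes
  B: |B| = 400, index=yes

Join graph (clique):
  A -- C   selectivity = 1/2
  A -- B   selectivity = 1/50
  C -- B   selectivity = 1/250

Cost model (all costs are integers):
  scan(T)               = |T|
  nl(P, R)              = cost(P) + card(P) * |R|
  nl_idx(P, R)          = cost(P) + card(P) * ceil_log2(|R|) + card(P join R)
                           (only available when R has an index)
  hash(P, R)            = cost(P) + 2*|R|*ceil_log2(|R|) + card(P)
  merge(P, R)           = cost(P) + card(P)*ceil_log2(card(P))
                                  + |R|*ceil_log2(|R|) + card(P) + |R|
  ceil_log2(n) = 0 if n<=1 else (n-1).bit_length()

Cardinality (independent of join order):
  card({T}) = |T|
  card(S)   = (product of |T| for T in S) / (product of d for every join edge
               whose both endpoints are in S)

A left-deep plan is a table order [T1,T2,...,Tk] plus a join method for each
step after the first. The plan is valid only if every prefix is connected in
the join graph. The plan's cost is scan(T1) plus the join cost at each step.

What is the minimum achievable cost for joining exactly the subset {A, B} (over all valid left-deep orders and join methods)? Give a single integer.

900

Selinger DP over subsets of {A,B}:
  {A}: scan cost=50, card=50
  {B}: scan cost=400, card=400
  {AB}: card=400; try (B,nl_idx)→900, (A,hash)→1400, (B,merge)→4400, (A,merge)→4750, (B,hash)→7300, (B,nl)→20050 …(+1); best=900 via (B,nl_idx)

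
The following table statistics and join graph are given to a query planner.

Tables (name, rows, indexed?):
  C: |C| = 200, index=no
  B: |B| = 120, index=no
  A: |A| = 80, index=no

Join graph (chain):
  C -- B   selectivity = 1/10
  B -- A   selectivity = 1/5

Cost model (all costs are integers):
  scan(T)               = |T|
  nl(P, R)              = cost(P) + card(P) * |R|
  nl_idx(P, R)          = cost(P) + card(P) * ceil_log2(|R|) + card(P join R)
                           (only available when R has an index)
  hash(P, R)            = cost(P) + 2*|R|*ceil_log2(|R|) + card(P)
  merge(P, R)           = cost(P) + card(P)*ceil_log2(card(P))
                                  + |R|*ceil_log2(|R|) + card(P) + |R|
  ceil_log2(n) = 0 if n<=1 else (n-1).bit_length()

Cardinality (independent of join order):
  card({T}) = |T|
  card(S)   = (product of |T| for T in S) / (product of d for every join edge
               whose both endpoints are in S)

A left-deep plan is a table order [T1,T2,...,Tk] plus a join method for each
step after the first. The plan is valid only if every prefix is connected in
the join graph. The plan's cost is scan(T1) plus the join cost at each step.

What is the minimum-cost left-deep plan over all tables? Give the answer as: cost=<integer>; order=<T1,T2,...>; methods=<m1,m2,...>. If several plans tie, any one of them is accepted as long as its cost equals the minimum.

Selinger DP (subsets sized 1..n):
  {C}: scan cost=200, card=200
  {B}: scan cost=120, card=120
  {A}: scan cost=80, card=80
  {BC}: card=2400; try (B,hash)→2080, (C,merge)→2880, (B,merge)→2960, (C,hash)→3440, (C,nl)→24120, (B,nl)→24200; best=2080 via (B,hash)
  {AB}: card=1920; try (A,hash)→1360, (B,merge)→1680, (A,merge)→1720, (B,hash)→1840, (B,nl)→9680, (A,nl)→9720; best=1360 via (A,hash)
  {ABC}: card=38400; try (A,hash)→5600, (C,hash)→6480, (C,merge)→26200, (A,merge)→33920, (A,nl)→194080, (C,nl)→385360; best=5600 via (A,hash)

cost=5600; order=C,B,A; methods=hash,hash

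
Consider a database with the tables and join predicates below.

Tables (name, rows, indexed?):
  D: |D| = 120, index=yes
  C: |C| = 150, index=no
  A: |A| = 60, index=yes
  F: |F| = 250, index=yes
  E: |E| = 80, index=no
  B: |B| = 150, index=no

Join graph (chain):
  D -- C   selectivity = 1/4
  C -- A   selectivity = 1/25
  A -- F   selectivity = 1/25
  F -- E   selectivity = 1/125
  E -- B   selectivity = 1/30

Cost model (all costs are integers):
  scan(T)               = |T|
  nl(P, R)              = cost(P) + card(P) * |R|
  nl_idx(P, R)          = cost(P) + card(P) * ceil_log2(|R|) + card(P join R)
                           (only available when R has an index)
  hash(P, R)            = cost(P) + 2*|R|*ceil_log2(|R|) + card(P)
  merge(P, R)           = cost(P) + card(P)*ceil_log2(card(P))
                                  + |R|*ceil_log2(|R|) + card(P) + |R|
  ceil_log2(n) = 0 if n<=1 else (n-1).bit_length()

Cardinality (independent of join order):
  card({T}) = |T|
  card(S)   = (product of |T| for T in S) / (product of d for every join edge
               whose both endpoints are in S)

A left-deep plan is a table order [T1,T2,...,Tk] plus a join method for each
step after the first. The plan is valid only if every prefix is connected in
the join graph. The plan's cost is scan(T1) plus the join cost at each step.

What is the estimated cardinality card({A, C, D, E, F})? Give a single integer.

Tables in S: A(60), C(150), D(120), E(80), F(250)
Edges inside S: D-C(d=4), C-A(d=25), A-F(d=25), F-E(d=125)
numerator = 60 * 150 * 120 * 80 * 250 = 21600000000
denominator = 4 * 25 * 25 * 125 = 312500
card(S) = 21600000000 / 312500 = 69120

69120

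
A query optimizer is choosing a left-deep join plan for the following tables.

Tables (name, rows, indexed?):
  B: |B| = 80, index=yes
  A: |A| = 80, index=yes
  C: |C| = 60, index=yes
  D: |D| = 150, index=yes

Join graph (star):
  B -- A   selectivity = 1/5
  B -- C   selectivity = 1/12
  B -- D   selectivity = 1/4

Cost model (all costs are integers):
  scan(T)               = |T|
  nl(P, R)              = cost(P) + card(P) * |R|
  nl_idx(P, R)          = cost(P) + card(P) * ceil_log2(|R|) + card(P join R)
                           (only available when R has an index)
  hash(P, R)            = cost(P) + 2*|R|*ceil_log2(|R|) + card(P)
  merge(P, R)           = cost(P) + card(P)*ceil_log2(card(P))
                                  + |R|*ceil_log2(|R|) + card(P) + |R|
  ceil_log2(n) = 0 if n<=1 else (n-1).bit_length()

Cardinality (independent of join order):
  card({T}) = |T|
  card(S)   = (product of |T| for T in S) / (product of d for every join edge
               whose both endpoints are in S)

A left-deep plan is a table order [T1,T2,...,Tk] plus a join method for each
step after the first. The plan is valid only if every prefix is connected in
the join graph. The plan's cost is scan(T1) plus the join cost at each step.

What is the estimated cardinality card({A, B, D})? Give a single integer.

48000

Tables in S: A(80), B(80), D(150)
Edges inside S: B-A(d=5), B-D(d=4)
numerator = 80 * 80 * 150 = 960000
denominator = 5 * 4 = 20
card(S) = 960000 / 20 = 48000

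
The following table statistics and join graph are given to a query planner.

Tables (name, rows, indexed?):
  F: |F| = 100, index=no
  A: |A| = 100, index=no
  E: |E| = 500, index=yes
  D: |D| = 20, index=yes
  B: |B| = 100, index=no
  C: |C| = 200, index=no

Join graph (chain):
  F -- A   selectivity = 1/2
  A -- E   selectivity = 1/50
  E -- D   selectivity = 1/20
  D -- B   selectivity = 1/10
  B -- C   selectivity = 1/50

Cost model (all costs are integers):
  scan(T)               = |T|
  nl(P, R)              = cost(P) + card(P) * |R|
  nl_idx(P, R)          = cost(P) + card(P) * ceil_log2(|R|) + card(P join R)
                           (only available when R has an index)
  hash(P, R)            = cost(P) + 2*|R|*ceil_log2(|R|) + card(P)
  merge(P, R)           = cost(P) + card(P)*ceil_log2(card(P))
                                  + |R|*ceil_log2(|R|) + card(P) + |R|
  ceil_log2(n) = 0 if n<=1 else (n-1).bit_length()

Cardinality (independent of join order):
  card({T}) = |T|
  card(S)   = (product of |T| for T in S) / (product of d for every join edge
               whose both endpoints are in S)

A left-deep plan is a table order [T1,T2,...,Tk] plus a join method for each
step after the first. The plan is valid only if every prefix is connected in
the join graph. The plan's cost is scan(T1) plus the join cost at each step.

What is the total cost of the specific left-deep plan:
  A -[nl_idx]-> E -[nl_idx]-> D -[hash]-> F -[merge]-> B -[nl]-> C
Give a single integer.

step 1: scan A: cost=100, card=100
step 2: join E via nl_idx
    card(P join E) = 100*500/(50) = 1000
    cost = 100 + 100*9 + 1000 = 2000
step 3: join D via nl_idx
    card(P join D) = 1000*20/(20) = 1000
    cost = 2000 + 1000*5 + 1000 = 8000
step 4: join F via hash
    card(P join F) = 1000*100/(2) = 50000
    cost = 8000 + 2*100*7 + 1000 = 10400
step 5: join B via merge
    card(P join B) = 50000*100/(10) = 500000
    cost = 10400 + 50000*16 + 100*7 + 50000 + 100 = 861200
step 6: join C via nl
    card(P join C) = 500000*200/(50) = 2000000
    cost = 861200 + 500000*200 = 100861200

100861200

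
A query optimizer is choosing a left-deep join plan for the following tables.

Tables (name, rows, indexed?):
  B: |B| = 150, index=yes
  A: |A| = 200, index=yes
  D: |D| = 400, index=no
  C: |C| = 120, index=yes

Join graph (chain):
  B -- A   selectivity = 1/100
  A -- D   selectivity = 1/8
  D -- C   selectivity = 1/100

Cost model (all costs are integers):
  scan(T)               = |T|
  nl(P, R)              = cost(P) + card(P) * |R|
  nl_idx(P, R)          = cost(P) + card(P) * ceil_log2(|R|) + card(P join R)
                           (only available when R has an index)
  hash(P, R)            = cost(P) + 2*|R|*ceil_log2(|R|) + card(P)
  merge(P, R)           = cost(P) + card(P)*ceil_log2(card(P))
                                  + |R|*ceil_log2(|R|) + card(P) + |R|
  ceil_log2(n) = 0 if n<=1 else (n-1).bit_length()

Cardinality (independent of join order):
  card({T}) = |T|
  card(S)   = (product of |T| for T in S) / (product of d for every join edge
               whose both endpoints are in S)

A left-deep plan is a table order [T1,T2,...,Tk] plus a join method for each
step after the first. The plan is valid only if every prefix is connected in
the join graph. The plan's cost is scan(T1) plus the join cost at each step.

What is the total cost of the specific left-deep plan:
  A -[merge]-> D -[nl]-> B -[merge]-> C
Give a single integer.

1731960

step 1: scan A: cost=200, card=200
step 2: join D via merge
    card(P join D) = 200*400/(8) = 10000
    cost = 200 + 200*8 + 400*9 + 200 + 400 = 6000
step 3: join B via nl
    card(P join B) = 10000*150/(100) = 15000
    cost = 6000 + 10000*150 = 1506000
step 4: join C via merge
    card(P join C) = 15000*120/(100) = 18000
    cost = 1506000 + 15000*14 + 120*7 + 15000 + 120 = 1731960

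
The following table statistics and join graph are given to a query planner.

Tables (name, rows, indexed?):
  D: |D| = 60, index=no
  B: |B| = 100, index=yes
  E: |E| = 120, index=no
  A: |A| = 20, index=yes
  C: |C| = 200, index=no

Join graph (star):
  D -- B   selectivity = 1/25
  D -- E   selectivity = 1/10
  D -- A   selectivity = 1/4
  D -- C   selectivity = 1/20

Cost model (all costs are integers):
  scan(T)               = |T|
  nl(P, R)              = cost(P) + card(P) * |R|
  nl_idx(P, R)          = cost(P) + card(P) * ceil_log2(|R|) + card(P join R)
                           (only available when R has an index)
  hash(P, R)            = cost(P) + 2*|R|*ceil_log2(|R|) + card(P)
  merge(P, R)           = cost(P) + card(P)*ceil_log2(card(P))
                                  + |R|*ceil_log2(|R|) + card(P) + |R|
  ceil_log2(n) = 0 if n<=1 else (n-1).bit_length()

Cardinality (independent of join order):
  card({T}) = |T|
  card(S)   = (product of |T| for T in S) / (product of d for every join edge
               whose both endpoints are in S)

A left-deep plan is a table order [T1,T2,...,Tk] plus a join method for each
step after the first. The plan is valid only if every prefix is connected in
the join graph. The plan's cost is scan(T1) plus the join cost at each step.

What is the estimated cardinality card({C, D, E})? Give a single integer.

Tables in S: C(200), D(60), E(120)
Edges inside S: D-E(d=10), D-C(d=20)
numerator = 200 * 60 * 120 = 1440000
denominator = 10 * 20 = 200
card(S) = 1440000 / 200 = 7200

7200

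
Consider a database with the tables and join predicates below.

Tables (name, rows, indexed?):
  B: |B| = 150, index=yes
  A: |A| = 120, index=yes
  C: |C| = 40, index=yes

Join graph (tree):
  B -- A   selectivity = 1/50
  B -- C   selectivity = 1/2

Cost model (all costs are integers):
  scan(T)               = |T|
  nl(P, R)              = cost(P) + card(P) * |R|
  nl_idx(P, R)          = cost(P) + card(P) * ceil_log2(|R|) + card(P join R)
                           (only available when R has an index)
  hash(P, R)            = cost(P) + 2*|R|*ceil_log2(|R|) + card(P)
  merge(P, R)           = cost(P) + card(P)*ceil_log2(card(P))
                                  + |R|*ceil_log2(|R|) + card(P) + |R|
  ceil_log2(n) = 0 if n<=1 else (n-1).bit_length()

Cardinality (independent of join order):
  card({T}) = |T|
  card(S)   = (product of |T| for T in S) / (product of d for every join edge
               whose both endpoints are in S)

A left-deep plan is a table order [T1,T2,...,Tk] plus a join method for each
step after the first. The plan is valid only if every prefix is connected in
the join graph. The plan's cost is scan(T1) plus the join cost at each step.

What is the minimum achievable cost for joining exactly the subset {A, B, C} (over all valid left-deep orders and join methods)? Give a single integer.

Selinger DP over subsets of {A,B,C}:
  {B}: scan cost=150, card=150
  {A}: scan cost=120, card=120
  {C}: scan cost=40, card=40
  {AB}: card=360; try (B,nl_idx)→1440, (A,nl_idx)→1560, (A,hash)→1980, (B,merge)→2430, (A,merge)→2460, (B,hash)→2640 …(+2); best=1440 via (B,nl_idx)
  {BC}: card=3000; try (C,hash)→780, (B,merge)→1670, (C,merge)→1780, (B,hash)→2480, (B,nl_idx)→3360, (C,nl_idx)→4050 …(+2); best=780 via (C,hash)
  {ABC}: card=7200; try (C,hash)→2280, (C,merge)→5320, (A,hash)→5460, (C,nl_idx)→10800, (C,nl)→15840, (A,nl_idx)→28980 …(+2); best=2280 via (C,hash)

2280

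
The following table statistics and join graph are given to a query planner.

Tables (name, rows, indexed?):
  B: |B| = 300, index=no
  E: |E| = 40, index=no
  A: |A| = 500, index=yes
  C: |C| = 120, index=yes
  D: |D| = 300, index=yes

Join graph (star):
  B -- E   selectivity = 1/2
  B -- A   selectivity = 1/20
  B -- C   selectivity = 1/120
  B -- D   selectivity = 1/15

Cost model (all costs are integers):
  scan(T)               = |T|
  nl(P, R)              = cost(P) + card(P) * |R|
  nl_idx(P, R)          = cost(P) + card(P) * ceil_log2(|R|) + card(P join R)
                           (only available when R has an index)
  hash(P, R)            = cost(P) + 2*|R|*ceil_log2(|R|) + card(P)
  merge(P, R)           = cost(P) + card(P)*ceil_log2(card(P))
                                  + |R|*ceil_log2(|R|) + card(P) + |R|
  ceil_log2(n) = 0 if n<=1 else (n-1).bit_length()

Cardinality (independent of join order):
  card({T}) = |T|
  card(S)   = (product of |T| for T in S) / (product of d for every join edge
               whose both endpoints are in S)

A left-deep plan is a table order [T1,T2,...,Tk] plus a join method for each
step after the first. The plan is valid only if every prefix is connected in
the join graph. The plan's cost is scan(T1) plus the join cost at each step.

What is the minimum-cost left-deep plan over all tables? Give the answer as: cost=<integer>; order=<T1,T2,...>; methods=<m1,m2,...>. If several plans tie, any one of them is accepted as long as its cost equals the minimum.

Selinger DP (subsets sized 1..n):
  {B}: scan cost=300, card=300
  {E}: scan cost=40, card=40
  {A}: scan cost=500, card=500
  {C}: scan cost=120, card=120
  {D}: scan cost=300, card=300
  {BE}: card=6000; try (E,hash)→1080, (B,merge)→3320, (E,merge)→3580, (B,hash)→5480, (B,nl)→12040, (E,nl)→12300; best=1080 via (E,hash)
  {AB}: card=7500; try (B,hash)→6400, (A,merge)→8300, (B,merge)→8500, (A,hash)→9600, (A,nl_idx)→10500, (A,nl)→150300 …(+1); best=6400 via (B,hash)
  {BC}: card=300; try (C,hash)→2280, (C,nl_idx)→2700, (B,merge)→4080, (C,merge)→4260, (B,hash)→5640, (B,nl)→36120 …(+1); best=2280 via (C,hash)
  {BD}: card=6000; try (D,hash)→6000, (B,hash)→6000, (D,merge)→6300, (B,merge)→6300, (D,nl_idx)→9000, (D,nl)→90300 …(+1); best=6000 via (D,hash)
  {ABE}: card=150000; try (E,hash)→14380, (A,hash)→16080, (A,merge)→90080, (E,merge)→111680, (A,nl_idx)→205080, (E,nl)→306400 …(+1); best=14380 via (E,hash)
  {BCE}: card=6000; try (E,hash)→3060, (E,merge)→5560, (C,hash)→8760, (E,nl)→14280, (C,nl_idx)→49080, (C,merge)→86040 …(+1); best=3060 via (E,hash)
  {BDE}: card=120000; try (E,hash)→12480, (D,hash)→12480, (D,merge)→88080, (E,merge)→90280, (D,nl_idx)→175080, (E,nl)→246000 …(+1); best=12480 via (E,hash)
  {ABC}: card=7500; try (A,merge)→10280, (A,hash)→11580, (A,nl_idx)→12480, (C,hash)→15580, (C,nl_idx)→66400, (C,merge)→112360 …(+2); best=10280 via (A,merge)
  {ABD}: card=150000; try (D,hash)→19300, (A,hash)→21000, (A,merge)→95000, (D,merge)→114400, (A,nl_idx)→210000, (D,nl_idx)→223900 …(+2); best=19300 via (D,hash)
  {BCD}: card=6000; try (D,hash)→7980, (D,merge)→8280, (D,nl_idx)→10980, (C,hash)→13680, (C,nl_idx)→54000, (C,merge)→90960 …(+2); best=7980 via (D,hash)
  {ABCE}: card=150000; try (A,hash)→18060, (E,hash)→18260, (A,merge)→92060, (E,merge)→115560, (C,hash)→166060, (A,nl_idx)→207060 …(+5); best=18060 via (A,hash)
  {ABDE}: card=3000000; try (A,hash)→141480, (E,hash)→169780, (D,hash)→169780, (A,merge)→2177480, (D,merge)→2867380, (E,merge)→2869580 …(+5); best=141480 via (A,hash)
  {BCDE}: card=120000; try (E,hash)→14460, (D,hash)→14460, (D,merge)→90060, (E,merge)→92260, (C,hash)→134160, (D,nl_idx)→177060 …(+5); best=14460 via (E,hash)
  {ABCD}: card=150000; try (A,hash)→22980, (D,hash)→23180, (A,merge)→96980, (D,merge)→118280, (C,hash)→170980, (A,nl_idx)→211980 …(+6); best=22980 via (A,hash)
  {ABCDE}: card=3000000; try (A,hash)→143460, (E,hash)→173460, (D,hash)→173460, (A,merge)→2179460, (D,merge)→2871060, (E,merge)→2873260 …(+9); best=143460 via (A,hash)

cost=143460; order=B,C,D,E,A; methods=hash,hash,hash,hash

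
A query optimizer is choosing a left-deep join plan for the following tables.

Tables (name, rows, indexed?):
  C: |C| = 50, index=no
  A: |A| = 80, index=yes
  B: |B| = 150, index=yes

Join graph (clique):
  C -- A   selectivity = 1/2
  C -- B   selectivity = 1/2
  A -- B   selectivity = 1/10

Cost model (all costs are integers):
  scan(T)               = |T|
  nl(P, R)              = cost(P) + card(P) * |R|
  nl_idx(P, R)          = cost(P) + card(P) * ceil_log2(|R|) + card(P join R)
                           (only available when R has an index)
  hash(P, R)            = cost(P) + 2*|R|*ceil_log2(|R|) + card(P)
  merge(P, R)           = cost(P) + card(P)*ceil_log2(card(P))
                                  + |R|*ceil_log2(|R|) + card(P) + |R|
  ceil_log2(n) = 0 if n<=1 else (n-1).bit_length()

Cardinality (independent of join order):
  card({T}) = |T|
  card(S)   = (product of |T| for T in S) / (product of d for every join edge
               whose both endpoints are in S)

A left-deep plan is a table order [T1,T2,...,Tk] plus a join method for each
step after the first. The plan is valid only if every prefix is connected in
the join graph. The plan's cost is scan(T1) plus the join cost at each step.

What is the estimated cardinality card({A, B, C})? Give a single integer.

Tables in S: A(80), B(150), C(50)
Edges inside S: C-A(d=2), C-B(d=2), A-B(d=10)
numerator = 80 * 150 * 50 = 600000
denominator = 2 * 2 * 10 = 40
card(S) = 600000 / 40 = 15000

15000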